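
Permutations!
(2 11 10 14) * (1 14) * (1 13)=(1 14 2 11 10 13)=[0, 14, 11, 3, 4, 5, 6, 7, 8, 9, 13, 10, 12, 1, 2]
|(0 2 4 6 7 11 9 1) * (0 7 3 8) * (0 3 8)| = |(0 2 4 6 8 3)(1 7 11 9)| = 12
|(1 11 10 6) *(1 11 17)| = 6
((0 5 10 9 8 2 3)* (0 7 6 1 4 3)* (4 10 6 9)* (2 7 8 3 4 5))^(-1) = (0 2)(1 6 5 10)(3 9 7 8) = [2, 6, 0, 9, 4, 10, 5, 8, 3, 7, 1]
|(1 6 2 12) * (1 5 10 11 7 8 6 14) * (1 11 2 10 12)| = 8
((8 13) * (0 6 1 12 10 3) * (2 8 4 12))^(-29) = [6, 2, 8, 0, 12, 5, 1, 7, 13, 9, 3, 11, 10, 4] = (0 6 1 2 8 13 4 12 10 3)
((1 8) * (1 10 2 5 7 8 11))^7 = (1 11)(2 7 10 5 8) = [0, 11, 7, 3, 4, 8, 6, 10, 2, 9, 5, 1]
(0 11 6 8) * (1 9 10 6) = (0 11 1 9 10 6 8) = [11, 9, 2, 3, 4, 5, 8, 7, 0, 10, 6, 1]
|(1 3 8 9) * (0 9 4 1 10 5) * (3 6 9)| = |(0 3 8 4 1 6 9 10 5)| = 9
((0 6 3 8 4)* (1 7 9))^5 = (1 9 7) = [0, 9, 2, 3, 4, 5, 6, 1, 8, 7]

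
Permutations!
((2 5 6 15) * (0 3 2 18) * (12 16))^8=(0 3 2 5 6 15 18)=[3, 1, 5, 2, 4, 6, 15, 7, 8, 9, 10, 11, 12, 13, 14, 18, 16, 17, 0]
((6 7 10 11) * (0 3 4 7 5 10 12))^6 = (0 3 4 7 12)(5 11)(6 10) = [3, 1, 2, 4, 7, 11, 10, 12, 8, 9, 6, 5, 0]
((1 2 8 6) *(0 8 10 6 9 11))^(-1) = (0 11 9 8)(1 6 10 2) = [11, 6, 1, 3, 4, 5, 10, 7, 0, 8, 2, 9]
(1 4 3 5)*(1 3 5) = (1 4 5 3) = [0, 4, 2, 1, 5, 3]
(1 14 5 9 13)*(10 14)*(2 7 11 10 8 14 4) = (1 8 14 5 9 13)(2 7 11 10 4) = [0, 8, 7, 3, 2, 9, 6, 11, 14, 13, 4, 10, 12, 1, 5]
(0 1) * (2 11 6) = (0 1)(2 11 6) = [1, 0, 11, 3, 4, 5, 2, 7, 8, 9, 10, 6]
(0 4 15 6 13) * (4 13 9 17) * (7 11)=(0 13)(4 15 6 9 17)(7 11)=[13, 1, 2, 3, 15, 5, 9, 11, 8, 17, 10, 7, 12, 0, 14, 6, 16, 4]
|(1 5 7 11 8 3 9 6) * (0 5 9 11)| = |(0 5 7)(1 9 6)(3 11 8)| = 3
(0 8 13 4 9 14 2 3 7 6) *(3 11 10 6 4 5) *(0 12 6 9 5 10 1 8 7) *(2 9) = (0 7 4 5 3)(1 8 13 10 2 11)(6 12)(9 14) = [7, 8, 11, 0, 5, 3, 12, 4, 13, 14, 2, 1, 6, 10, 9]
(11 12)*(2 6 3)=(2 6 3)(11 12)=[0, 1, 6, 2, 4, 5, 3, 7, 8, 9, 10, 12, 11]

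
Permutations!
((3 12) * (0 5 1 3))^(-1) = (0 12 3 1 5) = [12, 5, 2, 1, 4, 0, 6, 7, 8, 9, 10, 11, 3]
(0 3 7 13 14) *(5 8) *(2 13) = (0 3 7 2 13 14)(5 8) = [3, 1, 13, 7, 4, 8, 6, 2, 5, 9, 10, 11, 12, 14, 0]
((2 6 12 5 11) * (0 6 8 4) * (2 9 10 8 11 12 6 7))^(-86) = [2, 1, 9, 3, 7, 5, 6, 11, 0, 8, 4, 10, 12] = (12)(0 2 9 8)(4 7 11 10)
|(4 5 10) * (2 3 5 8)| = |(2 3 5 10 4 8)| = 6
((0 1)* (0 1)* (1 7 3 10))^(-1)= (1 10 3 7)= [0, 10, 2, 7, 4, 5, 6, 1, 8, 9, 3]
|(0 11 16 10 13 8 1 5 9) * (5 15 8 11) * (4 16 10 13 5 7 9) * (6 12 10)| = 24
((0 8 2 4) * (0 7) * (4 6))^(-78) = (8) = [0, 1, 2, 3, 4, 5, 6, 7, 8]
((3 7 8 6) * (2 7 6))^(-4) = (2 8 7) = [0, 1, 8, 3, 4, 5, 6, 2, 7]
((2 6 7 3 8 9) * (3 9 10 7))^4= (2 10 6 7 3 9 8)= [0, 1, 10, 9, 4, 5, 7, 3, 2, 8, 6]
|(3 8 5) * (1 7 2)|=3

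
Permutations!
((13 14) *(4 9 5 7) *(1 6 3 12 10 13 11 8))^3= (1 12 14)(3 13 8)(4 7 5 9)(6 10 11)= [0, 12, 2, 13, 7, 9, 10, 5, 3, 4, 11, 6, 14, 8, 1]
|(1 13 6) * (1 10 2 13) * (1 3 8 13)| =7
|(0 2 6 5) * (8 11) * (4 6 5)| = |(0 2 5)(4 6)(8 11)| = 6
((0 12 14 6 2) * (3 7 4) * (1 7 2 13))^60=(14)=[0, 1, 2, 3, 4, 5, 6, 7, 8, 9, 10, 11, 12, 13, 14]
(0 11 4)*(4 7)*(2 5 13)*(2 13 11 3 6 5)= (13)(0 3 6 5 11 7 4)= [3, 1, 2, 6, 0, 11, 5, 4, 8, 9, 10, 7, 12, 13]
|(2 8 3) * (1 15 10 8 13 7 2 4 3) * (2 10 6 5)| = |(1 15 6 5 2 13 7 10 8)(3 4)| = 18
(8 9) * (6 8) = (6 8 9) = [0, 1, 2, 3, 4, 5, 8, 7, 9, 6]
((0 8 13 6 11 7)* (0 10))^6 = (0 10 7 11 6 13 8) = [10, 1, 2, 3, 4, 5, 13, 11, 0, 9, 7, 6, 12, 8]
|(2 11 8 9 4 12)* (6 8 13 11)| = 6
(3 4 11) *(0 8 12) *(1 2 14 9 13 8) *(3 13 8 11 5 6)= [1, 2, 14, 4, 5, 6, 3, 7, 12, 8, 10, 13, 0, 11, 9]= (0 1 2 14 9 8 12)(3 4 5 6)(11 13)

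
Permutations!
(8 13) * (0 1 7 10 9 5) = [1, 7, 2, 3, 4, 0, 6, 10, 13, 5, 9, 11, 12, 8] = (0 1 7 10 9 5)(8 13)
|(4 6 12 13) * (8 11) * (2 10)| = |(2 10)(4 6 12 13)(8 11)| = 4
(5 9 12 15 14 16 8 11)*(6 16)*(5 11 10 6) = (5 9 12 15 14)(6 16 8 10) = [0, 1, 2, 3, 4, 9, 16, 7, 10, 12, 6, 11, 15, 13, 5, 14, 8]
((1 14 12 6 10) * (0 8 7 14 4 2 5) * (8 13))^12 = (14) = [0, 1, 2, 3, 4, 5, 6, 7, 8, 9, 10, 11, 12, 13, 14]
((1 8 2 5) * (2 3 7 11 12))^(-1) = (1 5 2 12 11 7 3 8) = [0, 5, 12, 8, 4, 2, 6, 3, 1, 9, 10, 7, 11]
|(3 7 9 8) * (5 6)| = |(3 7 9 8)(5 6)| = 4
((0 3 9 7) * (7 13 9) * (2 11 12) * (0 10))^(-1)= (0 10 7 3)(2 12 11)(9 13)= [10, 1, 12, 0, 4, 5, 6, 3, 8, 13, 7, 2, 11, 9]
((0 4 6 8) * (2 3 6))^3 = (0 3)(2 8)(4 6) = [3, 1, 8, 0, 6, 5, 4, 7, 2]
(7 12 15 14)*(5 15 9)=(5 15 14 7 12 9)=[0, 1, 2, 3, 4, 15, 6, 12, 8, 5, 10, 11, 9, 13, 7, 14]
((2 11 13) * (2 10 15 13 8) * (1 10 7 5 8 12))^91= (1 10 15 13 7 5 8 2 11 12)= [0, 10, 11, 3, 4, 8, 6, 5, 2, 9, 15, 12, 1, 7, 14, 13]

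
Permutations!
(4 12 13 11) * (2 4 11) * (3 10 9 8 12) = [0, 1, 4, 10, 3, 5, 6, 7, 12, 8, 9, 11, 13, 2] = (2 4 3 10 9 8 12 13)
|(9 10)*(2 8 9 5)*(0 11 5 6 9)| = |(0 11 5 2 8)(6 9 10)| = 15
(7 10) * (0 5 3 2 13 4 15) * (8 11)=[5, 1, 13, 2, 15, 3, 6, 10, 11, 9, 7, 8, 12, 4, 14, 0]=(0 5 3 2 13 4 15)(7 10)(8 11)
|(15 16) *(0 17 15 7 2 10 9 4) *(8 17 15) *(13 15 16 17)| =|(0 16 7 2 10 9 4)(8 13 15 17)| =28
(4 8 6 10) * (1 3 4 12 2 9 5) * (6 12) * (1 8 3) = (2 9 5 8 12)(3 4)(6 10) = [0, 1, 9, 4, 3, 8, 10, 7, 12, 5, 6, 11, 2]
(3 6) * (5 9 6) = (3 5 9 6) = [0, 1, 2, 5, 4, 9, 3, 7, 8, 6]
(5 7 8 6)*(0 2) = (0 2)(5 7 8 6) = [2, 1, 0, 3, 4, 7, 5, 8, 6]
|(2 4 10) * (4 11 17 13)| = |(2 11 17 13 4 10)| = 6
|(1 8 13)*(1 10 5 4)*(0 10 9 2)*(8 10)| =|(0 8 13 9 2)(1 10 5 4)| =20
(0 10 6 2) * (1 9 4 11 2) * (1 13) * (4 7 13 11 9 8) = (0 10 6 11 2)(1 8 4 9 7 13) = [10, 8, 0, 3, 9, 5, 11, 13, 4, 7, 6, 2, 12, 1]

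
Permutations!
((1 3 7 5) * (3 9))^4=(1 5 7 3 9)=[0, 5, 2, 9, 4, 7, 6, 3, 8, 1]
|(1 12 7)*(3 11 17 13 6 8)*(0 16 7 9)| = |(0 16 7 1 12 9)(3 11 17 13 6 8)| = 6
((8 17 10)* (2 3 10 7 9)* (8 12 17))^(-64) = (2 9 7 17 12 10 3) = [0, 1, 9, 2, 4, 5, 6, 17, 8, 7, 3, 11, 10, 13, 14, 15, 16, 12]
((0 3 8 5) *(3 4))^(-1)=[5, 1, 2, 4, 0, 8, 6, 7, 3]=(0 5 8 3 4)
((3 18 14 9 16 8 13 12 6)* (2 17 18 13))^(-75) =[0, 1, 18, 13, 4, 5, 3, 7, 17, 8, 10, 11, 6, 12, 16, 15, 2, 14, 9] =(2 18 9 8 17 14 16)(3 13 12 6)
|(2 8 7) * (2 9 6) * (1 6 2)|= 4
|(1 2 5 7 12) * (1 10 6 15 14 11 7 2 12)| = 8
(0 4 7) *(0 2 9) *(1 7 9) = (0 4 9)(1 7 2) = [4, 7, 1, 3, 9, 5, 6, 2, 8, 0]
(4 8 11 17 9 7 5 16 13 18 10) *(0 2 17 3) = (0 2 17 9 7 5 16 13 18 10 4 8 11 3) = [2, 1, 17, 0, 8, 16, 6, 5, 11, 7, 4, 3, 12, 18, 14, 15, 13, 9, 10]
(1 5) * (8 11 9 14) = (1 5)(8 11 9 14) = [0, 5, 2, 3, 4, 1, 6, 7, 11, 14, 10, 9, 12, 13, 8]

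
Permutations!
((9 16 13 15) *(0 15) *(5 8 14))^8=(0 16 15 13 9)(5 14 8)=[16, 1, 2, 3, 4, 14, 6, 7, 5, 0, 10, 11, 12, 9, 8, 13, 15]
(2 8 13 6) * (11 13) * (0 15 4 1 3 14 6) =(0 15 4 1 3 14 6 2 8 11 13) =[15, 3, 8, 14, 1, 5, 2, 7, 11, 9, 10, 13, 12, 0, 6, 4]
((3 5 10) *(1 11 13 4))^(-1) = [0, 4, 2, 10, 13, 3, 6, 7, 8, 9, 5, 1, 12, 11] = (1 4 13 11)(3 10 5)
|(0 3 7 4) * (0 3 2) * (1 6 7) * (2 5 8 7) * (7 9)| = |(0 5 8 9 7 4 3 1 6 2)| = 10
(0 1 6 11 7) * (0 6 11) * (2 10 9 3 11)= (0 1 2 10 9 3 11 7 6)= [1, 2, 10, 11, 4, 5, 0, 6, 8, 3, 9, 7]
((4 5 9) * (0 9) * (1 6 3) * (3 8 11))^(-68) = [0, 8, 2, 6, 4, 5, 11, 7, 3, 9, 10, 1] = (1 8 3 6 11)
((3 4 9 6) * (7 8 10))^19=[0, 1, 2, 6, 3, 5, 9, 8, 10, 4, 7]=(3 6 9 4)(7 8 10)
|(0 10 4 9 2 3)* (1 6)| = 6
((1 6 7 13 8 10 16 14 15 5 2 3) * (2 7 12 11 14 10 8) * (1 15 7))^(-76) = [0, 6, 3, 15, 4, 1, 12, 13, 8, 9, 10, 14, 11, 2, 7, 5, 16] = (16)(1 6 12 11 14 7 13 2 3 15 5)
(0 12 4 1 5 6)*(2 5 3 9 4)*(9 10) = (0 12 2 5 6)(1 3 10 9 4) = [12, 3, 5, 10, 1, 6, 0, 7, 8, 4, 9, 11, 2]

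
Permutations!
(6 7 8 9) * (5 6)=(5 6 7 8 9)=[0, 1, 2, 3, 4, 6, 7, 8, 9, 5]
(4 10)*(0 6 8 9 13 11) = (0 6 8 9 13 11)(4 10) = [6, 1, 2, 3, 10, 5, 8, 7, 9, 13, 4, 0, 12, 11]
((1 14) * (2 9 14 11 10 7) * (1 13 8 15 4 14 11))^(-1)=(2 7 10 11 9)(4 15 8 13 14)=[0, 1, 7, 3, 15, 5, 6, 10, 13, 2, 11, 9, 12, 14, 4, 8]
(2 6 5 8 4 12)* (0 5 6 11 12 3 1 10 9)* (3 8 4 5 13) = (0 13 3 1 10 9)(2 11 12)(4 8 5) = [13, 10, 11, 1, 8, 4, 6, 7, 5, 0, 9, 12, 2, 3]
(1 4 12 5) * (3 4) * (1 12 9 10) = (1 3 4 9 10)(5 12) = [0, 3, 2, 4, 9, 12, 6, 7, 8, 10, 1, 11, 5]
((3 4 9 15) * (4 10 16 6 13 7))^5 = (3 7 10 4 16 9 6 15 13) = [0, 1, 2, 7, 16, 5, 15, 10, 8, 6, 4, 11, 12, 3, 14, 13, 9]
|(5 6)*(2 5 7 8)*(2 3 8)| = |(2 5 6 7)(3 8)| = 4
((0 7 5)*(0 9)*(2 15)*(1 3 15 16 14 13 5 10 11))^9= (0 14 3 7 13 15 10 5 2 11 9 16 1)= [14, 0, 11, 7, 4, 2, 6, 13, 8, 16, 5, 9, 12, 15, 3, 10, 1]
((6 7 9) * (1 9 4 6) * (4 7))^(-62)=(9)=[0, 1, 2, 3, 4, 5, 6, 7, 8, 9]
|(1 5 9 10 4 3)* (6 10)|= |(1 5 9 6 10 4 3)|= 7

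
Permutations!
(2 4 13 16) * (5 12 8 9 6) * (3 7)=(2 4 13 16)(3 7)(5 12 8 9 6)=[0, 1, 4, 7, 13, 12, 5, 3, 9, 6, 10, 11, 8, 16, 14, 15, 2]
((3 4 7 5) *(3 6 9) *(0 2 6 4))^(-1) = (0 3 9 6 2)(4 5 7) = [3, 1, 0, 9, 5, 7, 2, 4, 8, 6]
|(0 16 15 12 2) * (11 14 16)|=|(0 11 14 16 15 12 2)|=7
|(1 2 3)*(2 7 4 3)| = 4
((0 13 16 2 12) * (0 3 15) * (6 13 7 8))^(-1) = (0 15 3 12 2 16 13 6 8 7) = [15, 1, 16, 12, 4, 5, 8, 0, 7, 9, 10, 11, 2, 6, 14, 3, 13]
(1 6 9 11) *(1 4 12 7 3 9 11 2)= (1 6 11 4 12 7 3 9 2)= [0, 6, 1, 9, 12, 5, 11, 3, 8, 2, 10, 4, 7]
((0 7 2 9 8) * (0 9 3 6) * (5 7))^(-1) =(0 6 3 2 7 5)(8 9) =[6, 1, 7, 2, 4, 0, 3, 5, 9, 8]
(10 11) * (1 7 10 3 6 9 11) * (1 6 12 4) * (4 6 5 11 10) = (1 7 4)(3 12 6 9 10 5 11) = [0, 7, 2, 12, 1, 11, 9, 4, 8, 10, 5, 3, 6]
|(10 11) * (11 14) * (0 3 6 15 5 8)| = 6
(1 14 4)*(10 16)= [0, 14, 2, 3, 1, 5, 6, 7, 8, 9, 16, 11, 12, 13, 4, 15, 10]= (1 14 4)(10 16)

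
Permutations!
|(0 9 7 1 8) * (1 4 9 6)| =|(0 6 1 8)(4 9 7)| =12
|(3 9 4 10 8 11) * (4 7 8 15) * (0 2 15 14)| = |(0 2 15 4 10 14)(3 9 7 8 11)| = 30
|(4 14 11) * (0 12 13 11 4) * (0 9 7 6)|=14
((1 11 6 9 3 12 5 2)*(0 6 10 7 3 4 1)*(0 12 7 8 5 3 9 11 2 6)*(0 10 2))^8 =(0 3 5 4 2 10 7 6 1 12 8 9 11) =[3, 12, 10, 5, 2, 4, 1, 6, 9, 11, 7, 0, 8]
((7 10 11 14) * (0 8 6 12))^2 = (0 6)(7 11)(8 12)(10 14) = [6, 1, 2, 3, 4, 5, 0, 11, 12, 9, 14, 7, 8, 13, 10]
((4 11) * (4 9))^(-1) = (4 9 11) = [0, 1, 2, 3, 9, 5, 6, 7, 8, 11, 10, 4]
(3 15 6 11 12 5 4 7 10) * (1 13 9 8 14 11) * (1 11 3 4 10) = (1 13 9 8 14 3 15 6 11 12 5 10 4 7) = [0, 13, 2, 15, 7, 10, 11, 1, 14, 8, 4, 12, 5, 9, 3, 6]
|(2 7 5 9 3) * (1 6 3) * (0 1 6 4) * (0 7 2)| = |(0 1 4 7 5 9 6 3)| = 8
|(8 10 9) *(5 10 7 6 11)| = 7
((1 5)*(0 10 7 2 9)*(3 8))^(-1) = (0 9 2 7 10)(1 5)(3 8) = [9, 5, 7, 8, 4, 1, 6, 10, 3, 2, 0]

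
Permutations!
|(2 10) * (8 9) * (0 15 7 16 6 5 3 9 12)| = 10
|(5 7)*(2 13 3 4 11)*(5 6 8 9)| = 5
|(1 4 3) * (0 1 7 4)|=6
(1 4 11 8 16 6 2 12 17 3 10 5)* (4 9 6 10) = (1 9 6 2 12 17 3 4 11 8 16 10 5) = [0, 9, 12, 4, 11, 1, 2, 7, 16, 6, 5, 8, 17, 13, 14, 15, 10, 3]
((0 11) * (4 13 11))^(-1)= (0 11 13 4)= [11, 1, 2, 3, 0, 5, 6, 7, 8, 9, 10, 13, 12, 4]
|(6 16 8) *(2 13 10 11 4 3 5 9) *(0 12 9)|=|(0 12 9 2 13 10 11 4 3 5)(6 16 8)|=30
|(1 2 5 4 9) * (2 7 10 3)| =|(1 7 10 3 2 5 4 9)| =8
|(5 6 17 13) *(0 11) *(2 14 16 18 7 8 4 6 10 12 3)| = 14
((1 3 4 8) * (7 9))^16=(9)=[0, 1, 2, 3, 4, 5, 6, 7, 8, 9]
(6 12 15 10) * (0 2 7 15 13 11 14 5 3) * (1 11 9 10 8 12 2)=(0 1 11 14 5 3)(2 7 15 8 12 13 9 10 6)=[1, 11, 7, 0, 4, 3, 2, 15, 12, 10, 6, 14, 13, 9, 5, 8]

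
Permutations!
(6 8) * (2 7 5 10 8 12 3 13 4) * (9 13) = (2 7 5 10 8 6 12 3 9 13 4) = [0, 1, 7, 9, 2, 10, 12, 5, 6, 13, 8, 11, 3, 4]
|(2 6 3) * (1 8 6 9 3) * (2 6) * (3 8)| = 3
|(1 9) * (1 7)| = |(1 9 7)| = 3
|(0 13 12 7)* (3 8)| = |(0 13 12 7)(3 8)| = 4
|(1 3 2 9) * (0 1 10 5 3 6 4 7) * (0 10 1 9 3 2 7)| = |(0 9 1 6 4)(2 3 7 10 5)| = 5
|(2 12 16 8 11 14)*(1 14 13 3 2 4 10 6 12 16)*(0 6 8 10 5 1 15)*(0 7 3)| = 12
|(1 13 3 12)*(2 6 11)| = |(1 13 3 12)(2 6 11)| = 12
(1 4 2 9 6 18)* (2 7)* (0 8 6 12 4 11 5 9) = (0 8 6 18 1 11 5 9 12 4 7 2) = [8, 11, 0, 3, 7, 9, 18, 2, 6, 12, 10, 5, 4, 13, 14, 15, 16, 17, 1]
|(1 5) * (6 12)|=|(1 5)(6 12)|=2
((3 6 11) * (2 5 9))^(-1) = [0, 1, 9, 11, 4, 2, 3, 7, 8, 5, 10, 6] = (2 9 5)(3 11 6)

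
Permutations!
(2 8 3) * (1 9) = (1 9)(2 8 3) = [0, 9, 8, 2, 4, 5, 6, 7, 3, 1]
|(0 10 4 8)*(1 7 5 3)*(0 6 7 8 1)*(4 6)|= |(0 10 6 7 5 3)(1 8 4)|= 6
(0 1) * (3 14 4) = (0 1)(3 14 4) = [1, 0, 2, 14, 3, 5, 6, 7, 8, 9, 10, 11, 12, 13, 4]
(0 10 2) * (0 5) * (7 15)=[10, 1, 5, 3, 4, 0, 6, 15, 8, 9, 2, 11, 12, 13, 14, 7]=(0 10 2 5)(7 15)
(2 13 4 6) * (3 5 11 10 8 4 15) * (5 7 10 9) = (2 13 15 3 7 10 8 4 6)(5 11 9) = [0, 1, 13, 7, 6, 11, 2, 10, 4, 5, 8, 9, 12, 15, 14, 3]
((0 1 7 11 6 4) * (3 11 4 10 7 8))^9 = (11) = [0, 1, 2, 3, 4, 5, 6, 7, 8, 9, 10, 11]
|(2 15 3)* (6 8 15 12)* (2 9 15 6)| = |(2 12)(3 9 15)(6 8)| = 6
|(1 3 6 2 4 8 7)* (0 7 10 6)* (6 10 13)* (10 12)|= 20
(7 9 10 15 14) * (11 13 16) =[0, 1, 2, 3, 4, 5, 6, 9, 8, 10, 15, 13, 12, 16, 7, 14, 11] =(7 9 10 15 14)(11 13 16)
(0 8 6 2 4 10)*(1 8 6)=(0 6 2 4 10)(1 8)=[6, 8, 4, 3, 10, 5, 2, 7, 1, 9, 0]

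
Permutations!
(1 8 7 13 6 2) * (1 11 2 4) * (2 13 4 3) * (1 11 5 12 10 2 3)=(1 8 7 4 11 13 6)(2 5 12 10)=[0, 8, 5, 3, 11, 12, 1, 4, 7, 9, 2, 13, 10, 6]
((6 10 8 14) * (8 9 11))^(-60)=(14)=[0, 1, 2, 3, 4, 5, 6, 7, 8, 9, 10, 11, 12, 13, 14]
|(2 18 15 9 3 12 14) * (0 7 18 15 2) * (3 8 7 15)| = |(0 15 9 8 7 18 2 3 12 14)| = 10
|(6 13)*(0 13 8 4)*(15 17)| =|(0 13 6 8 4)(15 17)| =10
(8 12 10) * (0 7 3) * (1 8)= [7, 8, 2, 0, 4, 5, 6, 3, 12, 9, 1, 11, 10]= (0 7 3)(1 8 12 10)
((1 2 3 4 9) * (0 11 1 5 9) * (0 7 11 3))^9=(0 4 11 2 3 7 1)(5 9)=[4, 0, 3, 7, 11, 9, 6, 1, 8, 5, 10, 2]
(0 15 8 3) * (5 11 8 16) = (0 15 16 5 11 8 3) = [15, 1, 2, 0, 4, 11, 6, 7, 3, 9, 10, 8, 12, 13, 14, 16, 5]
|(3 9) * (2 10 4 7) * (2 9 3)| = |(2 10 4 7 9)| = 5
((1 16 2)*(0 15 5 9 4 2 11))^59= (0 2 15 1 5 16 9 11 4)= [2, 5, 15, 3, 0, 16, 6, 7, 8, 11, 10, 4, 12, 13, 14, 1, 9]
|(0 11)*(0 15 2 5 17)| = |(0 11 15 2 5 17)| = 6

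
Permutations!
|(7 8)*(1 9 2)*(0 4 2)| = |(0 4 2 1 9)(7 8)| = 10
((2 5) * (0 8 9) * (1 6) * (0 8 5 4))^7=(0 4 2 5)(1 6)(8 9)=[4, 6, 5, 3, 2, 0, 1, 7, 9, 8]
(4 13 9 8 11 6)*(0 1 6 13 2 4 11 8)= [1, 6, 4, 3, 2, 5, 11, 7, 8, 0, 10, 13, 12, 9]= (0 1 6 11 13 9)(2 4)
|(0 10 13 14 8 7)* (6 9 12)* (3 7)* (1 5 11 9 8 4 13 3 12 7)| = |(0 10 3 1 5 11 9 7)(4 13 14)(6 8 12)| = 24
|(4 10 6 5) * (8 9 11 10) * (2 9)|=8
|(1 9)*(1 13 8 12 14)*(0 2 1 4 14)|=14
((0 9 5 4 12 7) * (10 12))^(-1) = [7, 1, 2, 3, 5, 9, 6, 12, 8, 0, 4, 11, 10] = (0 7 12 10 4 5 9)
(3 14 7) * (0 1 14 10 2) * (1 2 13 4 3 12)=(0 2)(1 14 7 12)(3 10 13 4)=[2, 14, 0, 10, 3, 5, 6, 12, 8, 9, 13, 11, 1, 4, 7]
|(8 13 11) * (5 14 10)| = |(5 14 10)(8 13 11)| = 3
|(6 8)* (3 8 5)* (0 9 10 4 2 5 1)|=|(0 9 10 4 2 5 3 8 6 1)|=10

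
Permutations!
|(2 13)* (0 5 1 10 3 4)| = 6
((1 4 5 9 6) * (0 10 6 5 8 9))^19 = (0 1 9 10 4 5 6 8) = [1, 9, 2, 3, 5, 6, 8, 7, 0, 10, 4]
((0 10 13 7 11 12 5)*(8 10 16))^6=[11, 1, 2, 3, 4, 7, 6, 8, 5, 9, 0, 10, 13, 16, 14, 15, 12]=(0 11 10)(5 7 8)(12 13 16)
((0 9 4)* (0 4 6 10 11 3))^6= (11)= [0, 1, 2, 3, 4, 5, 6, 7, 8, 9, 10, 11]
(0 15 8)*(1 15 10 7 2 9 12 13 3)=(0 10 7 2 9 12 13 3 1 15 8)=[10, 15, 9, 1, 4, 5, 6, 2, 0, 12, 7, 11, 13, 3, 14, 8]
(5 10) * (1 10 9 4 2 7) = [0, 10, 7, 3, 2, 9, 6, 1, 8, 4, 5] = (1 10 5 9 4 2 7)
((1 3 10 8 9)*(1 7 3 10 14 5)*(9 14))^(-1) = (1 5 14 8 10)(3 7 9) = [0, 5, 2, 7, 4, 14, 6, 9, 10, 3, 1, 11, 12, 13, 8]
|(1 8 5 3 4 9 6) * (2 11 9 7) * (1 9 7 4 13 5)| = 6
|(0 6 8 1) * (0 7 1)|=|(0 6 8)(1 7)|=6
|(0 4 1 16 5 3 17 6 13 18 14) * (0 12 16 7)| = 36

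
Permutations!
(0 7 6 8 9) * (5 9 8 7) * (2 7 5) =[2, 1, 7, 3, 4, 9, 5, 6, 8, 0] =(0 2 7 6 5 9)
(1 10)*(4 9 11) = (1 10)(4 9 11) = [0, 10, 2, 3, 9, 5, 6, 7, 8, 11, 1, 4]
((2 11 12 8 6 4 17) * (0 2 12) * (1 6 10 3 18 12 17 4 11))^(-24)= (0 2 1 6 11)(3 18 12 8 10)= [2, 6, 1, 18, 4, 5, 11, 7, 10, 9, 3, 0, 8, 13, 14, 15, 16, 17, 12]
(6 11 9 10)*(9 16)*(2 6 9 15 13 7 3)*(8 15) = (2 6 11 16 8 15 13 7 3)(9 10) = [0, 1, 6, 2, 4, 5, 11, 3, 15, 10, 9, 16, 12, 7, 14, 13, 8]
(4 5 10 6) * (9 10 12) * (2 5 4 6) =(2 5 12 9 10) =[0, 1, 5, 3, 4, 12, 6, 7, 8, 10, 2, 11, 9]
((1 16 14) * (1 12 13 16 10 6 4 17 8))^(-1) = [0, 8, 2, 3, 6, 5, 10, 7, 17, 9, 1, 11, 14, 12, 16, 15, 13, 4] = (1 8 17 4 6 10)(12 14 16 13)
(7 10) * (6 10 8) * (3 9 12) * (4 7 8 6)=[0, 1, 2, 9, 7, 5, 10, 6, 4, 12, 8, 11, 3]=(3 9 12)(4 7 6 10 8)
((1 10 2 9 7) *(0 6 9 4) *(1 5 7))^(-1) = (0 4 2 10 1 9 6)(5 7) = [4, 9, 10, 3, 2, 7, 0, 5, 8, 6, 1]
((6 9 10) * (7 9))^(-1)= [0, 1, 2, 3, 4, 5, 10, 6, 8, 7, 9]= (6 10 9 7)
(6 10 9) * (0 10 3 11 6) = (0 10 9)(3 11 6) = [10, 1, 2, 11, 4, 5, 3, 7, 8, 0, 9, 6]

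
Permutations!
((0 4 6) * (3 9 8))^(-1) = (0 6 4)(3 8 9) = [6, 1, 2, 8, 0, 5, 4, 7, 9, 3]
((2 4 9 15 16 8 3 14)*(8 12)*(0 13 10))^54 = [0, 1, 2, 3, 4, 5, 6, 7, 8, 9, 10, 11, 12, 13, 14, 15, 16] = (16)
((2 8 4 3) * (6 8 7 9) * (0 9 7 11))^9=[9, 1, 11, 2, 3, 5, 8, 7, 4, 6, 10, 0]=(0 9 6 8 4 3 2 11)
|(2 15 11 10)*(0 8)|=|(0 8)(2 15 11 10)|=4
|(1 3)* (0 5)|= 2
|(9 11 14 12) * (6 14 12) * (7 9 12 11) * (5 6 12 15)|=10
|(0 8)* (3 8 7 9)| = 5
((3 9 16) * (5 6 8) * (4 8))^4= (3 9 16)= [0, 1, 2, 9, 4, 5, 6, 7, 8, 16, 10, 11, 12, 13, 14, 15, 3]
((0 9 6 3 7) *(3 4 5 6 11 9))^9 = (9 11) = [0, 1, 2, 3, 4, 5, 6, 7, 8, 11, 10, 9]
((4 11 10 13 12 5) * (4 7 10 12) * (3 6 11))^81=(13)=[0, 1, 2, 3, 4, 5, 6, 7, 8, 9, 10, 11, 12, 13]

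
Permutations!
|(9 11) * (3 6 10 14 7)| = |(3 6 10 14 7)(9 11)| = 10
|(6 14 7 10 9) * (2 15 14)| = 7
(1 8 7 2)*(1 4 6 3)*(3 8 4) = [0, 4, 3, 1, 6, 5, 8, 2, 7] = (1 4 6 8 7 2 3)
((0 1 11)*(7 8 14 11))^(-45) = (0 8)(1 14)(7 11) = [8, 14, 2, 3, 4, 5, 6, 11, 0, 9, 10, 7, 12, 13, 1]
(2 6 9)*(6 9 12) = (2 9)(6 12) = [0, 1, 9, 3, 4, 5, 12, 7, 8, 2, 10, 11, 6]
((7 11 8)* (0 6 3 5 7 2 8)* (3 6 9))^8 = (0 3 7)(5 11 9) = [3, 1, 2, 7, 4, 11, 6, 0, 8, 5, 10, 9]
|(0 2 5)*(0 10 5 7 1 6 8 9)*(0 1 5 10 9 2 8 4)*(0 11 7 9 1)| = 12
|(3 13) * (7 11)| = 2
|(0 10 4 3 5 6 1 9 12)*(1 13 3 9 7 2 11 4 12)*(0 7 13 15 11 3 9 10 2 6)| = 84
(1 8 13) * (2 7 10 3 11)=[0, 8, 7, 11, 4, 5, 6, 10, 13, 9, 3, 2, 12, 1]=(1 8 13)(2 7 10 3 11)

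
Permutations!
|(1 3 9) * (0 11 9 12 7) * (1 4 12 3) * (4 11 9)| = 6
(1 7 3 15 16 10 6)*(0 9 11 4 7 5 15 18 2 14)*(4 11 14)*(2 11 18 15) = (0 9 14)(1 5 2 4 7 3 15 16 10 6)(11 18) = [9, 5, 4, 15, 7, 2, 1, 3, 8, 14, 6, 18, 12, 13, 0, 16, 10, 17, 11]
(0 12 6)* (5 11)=(0 12 6)(5 11)=[12, 1, 2, 3, 4, 11, 0, 7, 8, 9, 10, 5, 6]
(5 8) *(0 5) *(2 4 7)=(0 5 8)(2 4 7)=[5, 1, 4, 3, 7, 8, 6, 2, 0]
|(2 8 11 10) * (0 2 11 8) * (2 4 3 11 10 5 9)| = |(0 4 3 11 5 9 2)| = 7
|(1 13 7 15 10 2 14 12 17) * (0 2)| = 10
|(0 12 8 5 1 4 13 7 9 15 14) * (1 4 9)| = 11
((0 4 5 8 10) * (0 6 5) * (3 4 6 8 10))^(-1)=(0 4 3 8 10 5 6)=[4, 1, 2, 8, 3, 6, 0, 7, 10, 9, 5]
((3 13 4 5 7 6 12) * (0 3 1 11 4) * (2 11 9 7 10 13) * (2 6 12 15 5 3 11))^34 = [10, 7, 2, 11, 0, 6, 4, 1, 8, 12, 15, 13, 9, 5, 14, 3] = (0 10 15 3 11 13 5 6 4)(1 7)(9 12)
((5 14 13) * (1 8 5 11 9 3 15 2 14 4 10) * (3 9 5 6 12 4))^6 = (2 15 3 5 11 13 14) = [0, 1, 15, 5, 4, 11, 6, 7, 8, 9, 10, 13, 12, 14, 2, 3]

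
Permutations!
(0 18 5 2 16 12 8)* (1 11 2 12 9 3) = [18, 11, 16, 1, 4, 12, 6, 7, 0, 3, 10, 2, 8, 13, 14, 15, 9, 17, 5] = (0 18 5 12 8)(1 11 2 16 9 3)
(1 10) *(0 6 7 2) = (0 6 7 2)(1 10) = [6, 10, 0, 3, 4, 5, 7, 2, 8, 9, 1]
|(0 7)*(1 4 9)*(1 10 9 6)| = |(0 7)(1 4 6)(9 10)| = 6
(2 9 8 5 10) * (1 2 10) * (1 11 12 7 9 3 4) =(1 2 3 4)(5 11 12 7 9 8) =[0, 2, 3, 4, 1, 11, 6, 9, 5, 8, 10, 12, 7]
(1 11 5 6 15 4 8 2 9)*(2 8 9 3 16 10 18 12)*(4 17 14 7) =[0, 11, 3, 16, 9, 6, 15, 4, 8, 1, 18, 5, 2, 13, 7, 17, 10, 14, 12] =(1 11 5 6 15 17 14 7 4 9)(2 3 16 10 18 12)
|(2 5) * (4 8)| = 2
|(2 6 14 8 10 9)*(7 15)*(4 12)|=|(2 6 14 8 10 9)(4 12)(7 15)|=6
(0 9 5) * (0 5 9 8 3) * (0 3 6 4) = (9)(0 8 6 4) = [8, 1, 2, 3, 0, 5, 4, 7, 6, 9]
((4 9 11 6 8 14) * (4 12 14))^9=[0, 1, 2, 3, 8, 5, 11, 7, 6, 4, 10, 9, 14, 13, 12]=(4 8 6 11 9)(12 14)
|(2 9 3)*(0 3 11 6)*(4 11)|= 7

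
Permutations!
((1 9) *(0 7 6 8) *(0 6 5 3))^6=(9)(0 5)(3 7)=[5, 1, 2, 7, 4, 0, 6, 3, 8, 9]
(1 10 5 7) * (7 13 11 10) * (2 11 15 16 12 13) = [0, 7, 11, 3, 4, 2, 6, 1, 8, 9, 5, 10, 13, 15, 14, 16, 12] = (1 7)(2 11 10 5)(12 13 15 16)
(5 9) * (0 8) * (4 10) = [8, 1, 2, 3, 10, 9, 6, 7, 0, 5, 4] = (0 8)(4 10)(5 9)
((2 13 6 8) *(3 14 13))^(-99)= (2 13)(3 6)(8 14)= [0, 1, 13, 6, 4, 5, 3, 7, 14, 9, 10, 11, 12, 2, 8]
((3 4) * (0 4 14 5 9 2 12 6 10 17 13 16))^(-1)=[16, 1, 9, 4, 0, 14, 12, 7, 8, 5, 6, 11, 2, 17, 3, 15, 13, 10]=(0 16 13 17 10 6 12 2 9 5 14 3 4)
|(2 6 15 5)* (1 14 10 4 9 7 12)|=28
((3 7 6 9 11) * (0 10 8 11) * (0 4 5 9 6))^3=[11, 1, 2, 10, 4, 5, 6, 8, 7, 9, 3, 0]=(0 11)(3 10)(7 8)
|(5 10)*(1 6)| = |(1 6)(5 10)| = 2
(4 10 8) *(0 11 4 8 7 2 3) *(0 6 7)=(0 11 4 10)(2 3 6 7)=[11, 1, 3, 6, 10, 5, 7, 2, 8, 9, 0, 4]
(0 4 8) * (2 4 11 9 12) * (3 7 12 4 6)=(0 11 9 4 8)(2 6 3 7 12)=[11, 1, 6, 7, 8, 5, 3, 12, 0, 4, 10, 9, 2]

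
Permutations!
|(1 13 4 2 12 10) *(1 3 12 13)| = 3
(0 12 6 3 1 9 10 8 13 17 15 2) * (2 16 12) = (0 2)(1 9 10 8 13 17 15 16 12 6 3) = [2, 9, 0, 1, 4, 5, 3, 7, 13, 10, 8, 11, 6, 17, 14, 16, 12, 15]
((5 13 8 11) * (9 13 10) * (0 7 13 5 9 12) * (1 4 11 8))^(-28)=(0 13 4 9 10)(1 11 5 12 7)=[13, 11, 2, 3, 9, 12, 6, 1, 8, 10, 0, 5, 7, 4]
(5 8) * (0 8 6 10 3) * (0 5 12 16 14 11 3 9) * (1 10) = (0 8 12 16 14 11 3 5 6 1 10 9) = [8, 10, 2, 5, 4, 6, 1, 7, 12, 0, 9, 3, 16, 13, 11, 15, 14]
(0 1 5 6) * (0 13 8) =(0 1 5 6 13 8) =[1, 5, 2, 3, 4, 6, 13, 7, 0, 9, 10, 11, 12, 8]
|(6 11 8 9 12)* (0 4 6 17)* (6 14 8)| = 14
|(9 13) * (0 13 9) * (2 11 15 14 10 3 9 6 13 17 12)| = |(0 17 12 2 11 15 14 10 3 9 6 13)| = 12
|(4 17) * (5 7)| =|(4 17)(5 7)| =2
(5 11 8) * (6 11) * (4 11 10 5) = (4 11 8)(5 6 10) = [0, 1, 2, 3, 11, 6, 10, 7, 4, 9, 5, 8]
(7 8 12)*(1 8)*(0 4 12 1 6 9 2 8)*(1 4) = (0 1)(2 8 4 12 7 6 9) = [1, 0, 8, 3, 12, 5, 9, 6, 4, 2, 10, 11, 7]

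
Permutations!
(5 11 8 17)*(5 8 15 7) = (5 11 15 7)(8 17) = [0, 1, 2, 3, 4, 11, 6, 5, 17, 9, 10, 15, 12, 13, 14, 7, 16, 8]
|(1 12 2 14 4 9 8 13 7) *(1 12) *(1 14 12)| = 14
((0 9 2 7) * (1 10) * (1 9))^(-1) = (0 7 2 9 10 1) = [7, 0, 9, 3, 4, 5, 6, 2, 8, 10, 1]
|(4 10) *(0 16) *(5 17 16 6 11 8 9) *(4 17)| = |(0 6 11 8 9 5 4 10 17 16)| = 10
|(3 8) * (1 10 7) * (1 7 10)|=|(10)(3 8)|=2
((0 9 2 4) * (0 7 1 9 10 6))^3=(10)(1 4 9 7 2)=[0, 4, 1, 3, 9, 5, 6, 2, 8, 7, 10]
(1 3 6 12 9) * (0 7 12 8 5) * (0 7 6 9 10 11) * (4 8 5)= [6, 3, 2, 9, 8, 7, 5, 12, 4, 1, 11, 0, 10]= (0 6 5 7 12 10 11)(1 3 9)(4 8)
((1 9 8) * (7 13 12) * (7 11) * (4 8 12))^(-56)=(13)=[0, 1, 2, 3, 4, 5, 6, 7, 8, 9, 10, 11, 12, 13]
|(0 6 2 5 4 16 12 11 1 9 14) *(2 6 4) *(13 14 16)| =|(0 4 13 14)(1 9 16 12 11)(2 5)| =20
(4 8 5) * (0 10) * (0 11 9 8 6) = (0 10 11 9 8 5 4 6) = [10, 1, 2, 3, 6, 4, 0, 7, 5, 8, 11, 9]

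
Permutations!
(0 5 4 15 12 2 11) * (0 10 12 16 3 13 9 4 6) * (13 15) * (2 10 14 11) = (0 5 6)(3 15 16)(4 13 9)(10 12)(11 14) = [5, 1, 2, 15, 13, 6, 0, 7, 8, 4, 12, 14, 10, 9, 11, 16, 3]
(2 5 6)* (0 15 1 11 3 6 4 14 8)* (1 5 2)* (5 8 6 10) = [15, 11, 2, 10, 14, 4, 1, 7, 0, 9, 5, 3, 12, 13, 6, 8] = (0 15 8)(1 11 3 10 5 4 14 6)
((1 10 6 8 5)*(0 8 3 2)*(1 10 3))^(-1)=(0 2 3 1 6 10 5 8)=[2, 6, 3, 1, 4, 8, 10, 7, 0, 9, 5]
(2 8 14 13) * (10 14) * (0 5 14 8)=(0 5 14 13 2)(8 10)=[5, 1, 0, 3, 4, 14, 6, 7, 10, 9, 8, 11, 12, 2, 13]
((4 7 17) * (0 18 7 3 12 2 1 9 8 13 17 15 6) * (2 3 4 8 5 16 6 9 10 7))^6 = (0 15 18 9 2 5 1 16 10 6 7) = [15, 16, 5, 3, 4, 1, 7, 0, 8, 2, 6, 11, 12, 13, 14, 18, 10, 17, 9]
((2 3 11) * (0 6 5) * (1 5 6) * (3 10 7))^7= (0 1 5)(2 7 11 10 3)= [1, 5, 7, 2, 4, 0, 6, 11, 8, 9, 3, 10]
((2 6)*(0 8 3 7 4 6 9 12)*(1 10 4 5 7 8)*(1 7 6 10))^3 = (0 6 12 5 9 7 2)(3 8)(4 10) = [6, 1, 0, 8, 10, 9, 12, 2, 3, 7, 4, 11, 5]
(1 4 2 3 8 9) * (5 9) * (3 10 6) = (1 4 2 10 6 3 8 5 9) = [0, 4, 10, 8, 2, 9, 3, 7, 5, 1, 6]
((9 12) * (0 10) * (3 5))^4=(12)=[0, 1, 2, 3, 4, 5, 6, 7, 8, 9, 10, 11, 12]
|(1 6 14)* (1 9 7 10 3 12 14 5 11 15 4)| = |(1 6 5 11 15 4)(3 12 14 9 7 10)| = 6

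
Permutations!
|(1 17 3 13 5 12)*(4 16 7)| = |(1 17 3 13 5 12)(4 16 7)| = 6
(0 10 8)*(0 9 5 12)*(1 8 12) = (0 10 12)(1 8 9 5) = [10, 8, 2, 3, 4, 1, 6, 7, 9, 5, 12, 11, 0]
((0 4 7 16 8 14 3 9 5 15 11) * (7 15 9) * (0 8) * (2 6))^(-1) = (0 16 7 3 14 8 11 15 4)(2 6)(5 9) = [16, 1, 6, 14, 0, 9, 2, 3, 11, 5, 10, 15, 12, 13, 8, 4, 7]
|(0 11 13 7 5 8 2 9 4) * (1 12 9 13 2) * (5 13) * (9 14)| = 10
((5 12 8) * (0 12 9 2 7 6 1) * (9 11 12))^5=[1, 6, 9, 3, 4, 11, 7, 2, 5, 0, 10, 12, 8]=(0 1 6 7 2 9)(5 11 12 8)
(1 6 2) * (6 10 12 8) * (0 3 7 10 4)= (0 3 7 10 12 8 6 2 1 4)= [3, 4, 1, 7, 0, 5, 2, 10, 6, 9, 12, 11, 8]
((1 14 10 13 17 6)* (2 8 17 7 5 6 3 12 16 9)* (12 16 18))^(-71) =(1 6 5 7 13 10 14)(2 8 17 3 16 9)(12 18) =[0, 6, 8, 16, 4, 7, 5, 13, 17, 2, 14, 11, 18, 10, 1, 15, 9, 3, 12]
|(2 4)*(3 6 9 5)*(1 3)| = |(1 3 6 9 5)(2 4)| = 10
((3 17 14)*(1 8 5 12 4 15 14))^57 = (1 12 14)(3 8 4)(5 15 17) = [0, 12, 2, 8, 3, 15, 6, 7, 4, 9, 10, 11, 14, 13, 1, 17, 16, 5]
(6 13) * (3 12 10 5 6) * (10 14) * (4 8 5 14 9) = (3 12 9 4 8 5 6 13)(10 14) = [0, 1, 2, 12, 8, 6, 13, 7, 5, 4, 14, 11, 9, 3, 10]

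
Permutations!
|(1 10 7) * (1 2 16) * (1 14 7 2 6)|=|(1 10 2 16 14 7 6)|=7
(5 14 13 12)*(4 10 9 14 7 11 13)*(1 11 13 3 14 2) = (1 11 3 14 4 10 9 2)(5 7 13 12) = [0, 11, 1, 14, 10, 7, 6, 13, 8, 2, 9, 3, 5, 12, 4]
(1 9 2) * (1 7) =[0, 9, 7, 3, 4, 5, 6, 1, 8, 2] =(1 9 2 7)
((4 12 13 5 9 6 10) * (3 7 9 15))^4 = (3 10 5 9 12)(4 15 6 13 7) = [0, 1, 2, 10, 15, 9, 13, 4, 8, 12, 5, 11, 3, 7, 14, 6]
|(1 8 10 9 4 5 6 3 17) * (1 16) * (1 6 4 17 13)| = 18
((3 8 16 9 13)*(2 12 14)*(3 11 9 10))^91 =[0, 1, 12, 10, 4, 5, 6, 7, 3, 13, 16, 9, 14, 11, 2, 15, 8] =(2 12 14)(3 10 16 8)(9 13 11)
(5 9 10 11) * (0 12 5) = (0 12 5 9 10 11) = [12, 1, 2, 3, 4, 9, 6, 7, 8, 10, 11, 0, 5]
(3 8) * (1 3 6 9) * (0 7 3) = (0 7 3 8 6 9 1) = [7, 0, 2, 8, 4, 5, 9, 3, 6, 1]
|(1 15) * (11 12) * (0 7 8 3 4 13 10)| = 14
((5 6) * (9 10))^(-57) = (5 6)(9 10) = [0, 1, 2, 3, 4, 6, 5, 7, 8, 10, 9]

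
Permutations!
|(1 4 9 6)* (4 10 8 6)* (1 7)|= |(1 10 8 6 7)(4 9)|= 10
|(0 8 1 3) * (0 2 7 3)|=|(0 8 1)(2 7 3)|=3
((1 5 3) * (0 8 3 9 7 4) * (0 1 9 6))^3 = (0 9 1)(3 4 6)(5 8 7) = [9, 0, 2, 4, 6, 8, 3, 5, 7, 1]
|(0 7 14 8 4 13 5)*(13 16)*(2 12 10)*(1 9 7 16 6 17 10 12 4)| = |(0 16 13 5)(1 9 7 14 8)(2 4 6 17 10)| = 20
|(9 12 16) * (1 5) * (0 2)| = 6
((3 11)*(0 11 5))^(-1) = (0 5 3 11) = [5, 1, 2, 11, 4, 3, 6, 7, 8, 9, 10, 0]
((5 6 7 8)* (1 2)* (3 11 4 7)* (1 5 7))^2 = (1 5 3 4 2 6 11) = [0, 5, 6, 4, 2, 3, 11, 7, 8, 9, 10, 1]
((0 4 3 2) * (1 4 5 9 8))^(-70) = [9, 3, 5, 0, 2, 8, 6, 7, 4, 1] = (0 9 1 3)(2 5 8 4)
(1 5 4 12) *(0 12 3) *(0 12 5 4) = [5, 4, 2, 12, 3, 0, 6, 7, 8, 9, 10, 11, 1] = (0 5)(1 4 3 12)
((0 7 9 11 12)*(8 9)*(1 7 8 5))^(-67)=[11, 5, 2, 3, 4, 7, 6, 1, 12, 0, 10, 8, 9]=(0 11 8 12 9)(1 5 7)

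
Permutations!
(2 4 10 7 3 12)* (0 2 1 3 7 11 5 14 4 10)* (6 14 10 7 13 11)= (0 2 7 13 11 5 10 6 14 4)(1 3 12)= [2, 3, 7, 12, 0, 10, 14, 13, 8, 9, 6, 5, 1, 11, 4]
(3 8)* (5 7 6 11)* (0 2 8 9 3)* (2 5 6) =(0 5 7 2 8)(3 9)(6 11) =[5, 1, 8, 9, 4, 7, 11, 2, 0, 3, 10, 6]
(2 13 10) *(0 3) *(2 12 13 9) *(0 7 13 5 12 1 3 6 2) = [6, 3, 9, 7, 4, 12, 2, 13, 8, 0, 1, 11, 5, 10] = (0 6 2 9)(1 3 7 13 10)(5 12)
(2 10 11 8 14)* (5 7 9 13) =(2 10 11 8 14)(5 7 9 13) =[0, 1, 10, 3, 4, 7, 6, 9, 14, 13, 11, 8, 12, 5, 2]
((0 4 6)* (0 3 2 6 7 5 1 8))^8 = (0 7 1)(2 3 6)(4 5 8) = [7, 0, 3, 6, 5, 8, 2, 1, 4]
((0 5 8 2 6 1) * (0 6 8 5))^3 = (1 6)(2 8) = [0, 6, 8, 3, 4, 5, 1, 7, 2]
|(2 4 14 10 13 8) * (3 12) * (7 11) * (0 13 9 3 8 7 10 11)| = 9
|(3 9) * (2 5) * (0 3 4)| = 4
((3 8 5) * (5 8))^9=(8)(3 5)=[0, 1, 2, 5, 4, 3, 6, 7, 8]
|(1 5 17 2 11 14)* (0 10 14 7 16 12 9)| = 12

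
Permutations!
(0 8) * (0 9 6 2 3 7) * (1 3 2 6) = [8, 3, 2, 7, 4, 5, 6, 0, 9, 1] = (0 8 9 1 3 7)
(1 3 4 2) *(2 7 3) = (1 2)(3 4 7) = [0, 2, 1, 4, 7, 5, 6, 3]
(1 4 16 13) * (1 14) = (1 4 16 13 14) = [0, 4, 2, 3, 16, 5, 6, 7, 8, 9, 10, 11, 12, 14, 1, 15, 13]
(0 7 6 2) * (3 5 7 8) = (0 8 3 5 7 6 2) = [8, 1, 0, 5, 4, 7, 2, 6, 3]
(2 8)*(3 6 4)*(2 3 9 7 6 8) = [0, 1, 2, 8, 9, 5, 4, 6, 3, 7] = (3 8)(4 9 7 6)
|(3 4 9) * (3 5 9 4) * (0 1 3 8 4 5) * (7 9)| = |(0 1 3 8 4 5 7 9)| = 8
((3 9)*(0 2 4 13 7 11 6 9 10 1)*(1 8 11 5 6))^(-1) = (0 1 11 8 10 3 9 6 5 7 13 4 2) = [1, 11, 0, 9, 2, 7, 5, 13, 10, 6, 3, 8, 12, 4]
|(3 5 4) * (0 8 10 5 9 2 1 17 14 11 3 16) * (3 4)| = |(0 8 10 5 3 9 2 1 17 14 11 4 16)| = 13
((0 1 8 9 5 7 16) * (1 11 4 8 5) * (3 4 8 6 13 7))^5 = (0 5 7 9 6 11 3 16 1 13 8 4) = [5, 13, 2, 16, 0, 7, 11, 9, 4, 6, 10, 3, 12, 8, 14, 15, 1]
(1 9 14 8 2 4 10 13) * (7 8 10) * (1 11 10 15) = (1 9 14 15)(2 4 7 8)(10 13 11) = [0, 9, 4, 3, 7, 5, 6, 8, 2, 14, 13, 10, 12, 11, 15, 1]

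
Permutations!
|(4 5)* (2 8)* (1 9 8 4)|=|(1 9 8 2 4 5)|=6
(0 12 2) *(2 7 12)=(0 2)(7 12)=[2, 1, 0, 3, 4, 5, 6, 12, 8, 9, 10, 11, 7]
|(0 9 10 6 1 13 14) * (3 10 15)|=|(0 9 15 3 10 6 1 13 14)|=9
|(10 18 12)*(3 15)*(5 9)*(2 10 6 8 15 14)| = 18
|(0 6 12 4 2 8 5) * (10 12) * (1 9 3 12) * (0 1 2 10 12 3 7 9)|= |(0 6 12 4 10 2 8 5 1)(7 9)|= 18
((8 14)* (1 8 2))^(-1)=(1 2 14 8)=[0, 2, 14, 3, 4, 5, 6, 7, 1, 9, 10, 11, 12, 13, 8]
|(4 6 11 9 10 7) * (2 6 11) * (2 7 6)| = |(4 11 9 10 6 7)| = 6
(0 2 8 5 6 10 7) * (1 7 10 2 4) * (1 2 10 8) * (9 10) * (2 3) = [4, 7, 1, 2, 3, 6, 9, 0, 5, 10, 8] = (0 4 3 2 1 7)(5 6 9 10 8)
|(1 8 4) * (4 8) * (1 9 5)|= 4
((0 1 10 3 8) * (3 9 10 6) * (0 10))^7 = (10) = [0, 1, 2, 3, 4, 5, 6, 7, 8, 9, 10]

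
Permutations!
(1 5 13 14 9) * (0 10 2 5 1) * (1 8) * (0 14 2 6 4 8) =(0 10 6 4 8 1)(2 5 13)(9 14) =[10, 0, 5, 3, 8, 13, 4, 7, 1, 14, 6, 11, 12, 2, 9]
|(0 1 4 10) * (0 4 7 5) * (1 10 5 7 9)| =4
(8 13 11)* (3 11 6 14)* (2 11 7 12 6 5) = (2 11 8 13 5)(3 7 12 6 14) = [0, 1, 11, 7, 4, 2, 14, 12, 13, 9, 10, 8, 6, 5, 3]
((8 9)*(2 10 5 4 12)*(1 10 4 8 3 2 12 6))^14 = (12)(1 3 10 2 5 4 8 6 9) = [0, 3, 5, 10, 8, 4, 9, 7, 6, 1, 2, 11, 12]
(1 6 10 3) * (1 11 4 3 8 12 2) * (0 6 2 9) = (0 6 10 8 12 9)(1 2)(3 11 4) = [6, 2, 1, 11, 3, 5, 10, 7, 12, 0, 8, 4, 9]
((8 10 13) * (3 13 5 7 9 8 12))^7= (3 13 12)(5 9 10 7 8)= [0, 1, 2, 13, 4, 9, 6, 8, 5, 10, 7, 11, 3, 12]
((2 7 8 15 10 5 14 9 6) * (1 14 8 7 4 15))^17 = [0, 10, 14, 3, 9, 4, 1, 7, 15, 8, 2, 11, 12, 13, 5, 6] = (1 10 2 14 5 4 9 8 15 6)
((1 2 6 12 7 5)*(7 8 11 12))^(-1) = (1 5 7 6 2)(8 12 11) = [0, 5, 1, 3, 4, 7, 2, 6, 12, 9, 10, 8, 11]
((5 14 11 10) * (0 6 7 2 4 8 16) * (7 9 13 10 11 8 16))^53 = (0 5 4 13 7 6 14 16 10 2 9 8) = [5, 1, 9, 3, 13, 4, 14, 6, 0, 8, 2, 11, 12, 7, 16, 15, 10]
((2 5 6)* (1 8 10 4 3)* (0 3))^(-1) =(0 4 10 8 1 3)(2 6 5) =[4, 3, 6, 0, 10, 2, 5, 7, 1, 9, 8]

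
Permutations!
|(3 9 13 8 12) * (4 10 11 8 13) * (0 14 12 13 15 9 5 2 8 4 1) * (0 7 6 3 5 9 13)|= |(0 14 12 5 2 8)(1 7 6 3 9)(4 10 11)(13 15)|= 30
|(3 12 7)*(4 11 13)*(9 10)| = |(3 12 7)(4 11 13)(9 10)| = 6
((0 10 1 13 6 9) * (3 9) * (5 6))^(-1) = (0 9 3 6 5 13 1 10) = [9, 10, 2, 6, 4, 13, 5, 7, 8, 3, 0, 11, 12, 1]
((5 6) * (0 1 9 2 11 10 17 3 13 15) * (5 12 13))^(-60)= (0 10 12 9 3 15 11 6 1 17 13 2 5)= [10, 17, 5, 15, 4, 0, 1, 7, 8, 3, 12, 6, 9, 2, 14, 11, 16, 13]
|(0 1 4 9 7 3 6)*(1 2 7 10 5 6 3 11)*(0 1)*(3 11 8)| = 6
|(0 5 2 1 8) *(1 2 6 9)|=|(0 5 6 9 1 8)|=6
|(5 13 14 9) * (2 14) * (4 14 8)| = |(2 8 4 14 9 5 13)| = 7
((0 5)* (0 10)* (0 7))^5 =(0 5 10 7) =[5, 1, 2, 3, 4, 10, 6, 0, 8, 9, 7]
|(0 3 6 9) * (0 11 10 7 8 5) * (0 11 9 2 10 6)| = 14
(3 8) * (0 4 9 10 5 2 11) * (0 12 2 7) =[4, 1, 11, 8, 9, 7, 6, 0, 3, 10, 5, 12, 2] =(0 4 9 10 5 7)(2 11 12)(3 8)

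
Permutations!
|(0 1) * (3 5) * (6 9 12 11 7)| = |(0 1)(3 5)(6 9 12 11 7)| = 10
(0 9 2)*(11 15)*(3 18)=(0 9 2)(3 18)(11 15)=[9, 1, 0, 18, 4, 5, 6, 7, 8, 2, 10, 15, 12, 13, 14, 11, 16, 17, 3]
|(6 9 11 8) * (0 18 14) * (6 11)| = 6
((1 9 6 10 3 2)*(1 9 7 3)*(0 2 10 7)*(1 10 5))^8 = (10) = [0, 1, 2, 3, 4, 5, 6, 7, 8, 9, 10]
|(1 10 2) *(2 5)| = |(1 10 5 2)| = 4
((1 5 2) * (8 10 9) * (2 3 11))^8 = (1 11 5 2 3)(8 9 10) = [0, 11, 3, 1, 4, 2, 6, 7, 9, 10, 8, 5]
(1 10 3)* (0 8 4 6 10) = (0 8 4 6 10 3 1) = [8, 0, 2, 1, 6, 5, 10, 7, 4, 9, 3]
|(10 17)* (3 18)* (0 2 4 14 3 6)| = 14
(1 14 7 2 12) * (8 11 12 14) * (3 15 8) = (1 3 15 8 11 12)(2 14 7) = [0, 3, 14, 15, 4, 5, 6, 2, 11, 9, 10, 12, 1, 13, 7, 8]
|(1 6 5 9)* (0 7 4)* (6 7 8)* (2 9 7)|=|(0 8 6 5 7 4)(1 2 9)|=6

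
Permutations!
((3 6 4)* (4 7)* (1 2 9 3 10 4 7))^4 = [0, 6, 1, 9, 4, 5, 3, 7, 8, 2, 10] = (10)(1 6 3 9 2)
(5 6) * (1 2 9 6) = (1 2 9 6 5) = [0, 2, 9, 3, 4, 1, 5, 7, 8, 6]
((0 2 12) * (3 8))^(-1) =(0 12 2)(3 8) =[12, 1, 0, 8, 4, 5, 6, 7, 3, 9, 10, 11, 2]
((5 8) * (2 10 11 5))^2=(2 11 8 10 5)=[0, 1, 11, 3, 4, 2, 6, 7, 10, 9, 5, 8]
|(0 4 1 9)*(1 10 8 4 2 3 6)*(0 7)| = 21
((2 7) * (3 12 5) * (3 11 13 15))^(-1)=(2 7)(3 15 13 11 5 12)=[0, 1, 7, 15, 4, 12, 6, 2, 8, 9, 10, 5, 3, 11, 14, 13]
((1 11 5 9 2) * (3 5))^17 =(1 2 9 5 3 11) =[0, 2, 9, 11, 4, 3, 6, 7, 8, 5, 10, 1]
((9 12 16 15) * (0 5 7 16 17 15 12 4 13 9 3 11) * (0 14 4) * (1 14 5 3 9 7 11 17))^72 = (0 17 9 3 15)(1 4 7 12 14 13 16) = [17, 4, 2, 15, 7, 5, 6, 12, 8, 3, 10, 11, 14, 16, 13, 0, 1, 9]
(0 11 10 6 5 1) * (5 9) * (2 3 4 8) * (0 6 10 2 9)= [11, 6, 3, 4, 8, 1, 0, 7, 9, 5, 10, 2]= (0 11 2 3 4 8 9 5 1 6)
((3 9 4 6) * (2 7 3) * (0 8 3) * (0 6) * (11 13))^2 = (13)(0 3 4 8 9)(2 6 7) = [3, 1, 6, 4, 8, 5, 7, 2, 9, 0, 10, 11, 12, 13]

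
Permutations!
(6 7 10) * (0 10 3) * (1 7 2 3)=[10, 7, 3, 0, 4, 5, 2, 1, 8, 9, 6]=(0 10 6 2 3)(1 7)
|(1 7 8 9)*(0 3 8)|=|(0 3 8 9 1 7)|=6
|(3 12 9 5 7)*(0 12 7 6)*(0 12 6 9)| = |(0 6 12)(3 7)(5 9)| = 6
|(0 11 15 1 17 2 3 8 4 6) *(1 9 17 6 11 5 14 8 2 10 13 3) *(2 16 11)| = 8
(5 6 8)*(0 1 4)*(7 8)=(0 1 4)(5 6 7 8)=[1, 4, 2, 3, 0, 6, 7, 8, 5]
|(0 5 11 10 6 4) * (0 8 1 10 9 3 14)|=30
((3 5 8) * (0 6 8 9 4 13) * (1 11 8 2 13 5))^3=(0 13 2 6)(1 3 8 11)=[13, 3, 6, 8, 4, 5, 0, 7, 11, 9, 10, 1, 12, 2]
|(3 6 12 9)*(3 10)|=|(3 6 12 9 10)|=5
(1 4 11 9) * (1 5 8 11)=[0, 4, 2, 3, 1, 8, 6, 7, 11, 5, 10, 9]=(1 4)(5 8 11 9)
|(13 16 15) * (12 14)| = 6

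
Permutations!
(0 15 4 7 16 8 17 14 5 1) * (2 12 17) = (0 15 4 7 16 8 2 12 17 14 5 1) = [15, 0, 12, 3, 7, 1, 6, 16, 2, 9, 10, 11, 17, 13, 5, 4, 8, 14]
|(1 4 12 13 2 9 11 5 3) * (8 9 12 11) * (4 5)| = |(1 5 3)(2 12 13)(4 11)(8 9)| = 6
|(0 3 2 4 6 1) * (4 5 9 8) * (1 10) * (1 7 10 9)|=20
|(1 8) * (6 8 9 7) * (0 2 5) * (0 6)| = |(0 2 5 6 8 1 9 7)| = 8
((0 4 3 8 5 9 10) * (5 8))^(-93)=(0 5)(3 10)(4 9)=[5, 1, 2, 10, 9, 0, 6, 7, 8, 4, 3]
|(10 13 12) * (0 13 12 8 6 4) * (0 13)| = 4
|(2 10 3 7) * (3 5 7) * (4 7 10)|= 6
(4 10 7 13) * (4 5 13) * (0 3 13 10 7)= (0 3 13 5 10)(4 7)= [3, 1, 2, 13, 7, 10, 6, 4, 8, 9, 0, 11, 12, 5]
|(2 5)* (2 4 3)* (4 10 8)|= 6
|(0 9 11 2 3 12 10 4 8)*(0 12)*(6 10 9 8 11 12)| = 8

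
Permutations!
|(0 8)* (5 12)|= |(0 8)(5 12)|= 2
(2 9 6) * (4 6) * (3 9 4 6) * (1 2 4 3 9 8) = [0, 2, 3, 8, 9, 5, 4, 7, 1, 6] = (1 2 3 8)(4 9 6)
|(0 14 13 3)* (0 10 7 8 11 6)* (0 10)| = 20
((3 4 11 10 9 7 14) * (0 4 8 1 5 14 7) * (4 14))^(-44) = (0 4 3 10 1)(5 14 11 8 9) = [4, 0, 2, 10, 3, 14, 6, 7, 9, 5, 1, 8, 12, 13, 11]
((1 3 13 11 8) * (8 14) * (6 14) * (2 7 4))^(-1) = (1 8 14 6 11 13 3)(2 4 7) = [0, 8, 4, 1, 7, 5, 11, 2, 14, 9, 10, 13, 12, 3, 6]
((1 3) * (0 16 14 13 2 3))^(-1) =(0 1 3 2 13 14 16) =[1, 3, 13, 2, 4, 5, 6, 7, 8, 9, 10, 11, 12, 14, 16, 15, 0]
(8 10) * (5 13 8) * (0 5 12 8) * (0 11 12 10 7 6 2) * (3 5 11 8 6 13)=(0 11 12 6 2)(3 5)(7 13 8)=[11, 1, 0, 5, 4, 3, 2, 13, 7, 9, 10, 12, 6, 8]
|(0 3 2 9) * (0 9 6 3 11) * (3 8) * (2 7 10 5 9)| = 8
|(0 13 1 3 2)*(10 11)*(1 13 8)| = 10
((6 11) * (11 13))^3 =(13) =[0, 1, 2, 3, 4, 5, 6, 7, 8, 9, 10, 11, 12, 13]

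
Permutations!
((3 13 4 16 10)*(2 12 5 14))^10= (16)(2 5)(12 14)= [0, 1, 5, 3, 4, 2, 6, 7, 8, 9, 10, 11, 14, 13, 12, 15, 16]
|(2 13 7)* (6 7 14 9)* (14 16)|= |(2 13 16 14 9 6 7)|= 7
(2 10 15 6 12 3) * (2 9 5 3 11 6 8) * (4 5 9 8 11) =[0, 1, 10, 8, 5, 3, 12, 7, 2, 9, 15, 6, 4, 13, 14, 11] =(2 10 15 11 6 12 4 5 3 8)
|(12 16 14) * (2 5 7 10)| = |(2 5 7 10)(12 16 14)| = 12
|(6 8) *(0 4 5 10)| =|(0 4 5 10)(6 8)| =4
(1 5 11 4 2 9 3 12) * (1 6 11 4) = (1 5 4 2 9 3 12 6 11) = [0, 5, 9, 12, 2, 4, 11, 7, 8, 3, 10, 1, 6]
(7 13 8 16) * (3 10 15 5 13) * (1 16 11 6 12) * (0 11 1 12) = (0 11 6)(1 16 7 3 10 15 5 13 8) = [11, 16, 2, 10, 4, 13, 0, 3, 1, 9, 15, 6, 12, 8, 14, 5, 7]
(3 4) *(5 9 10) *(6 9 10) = [0, 1, 2, 4, 3, 10, 9, 7, 8, 6, 5] = (3 4)(5 10)(6 9)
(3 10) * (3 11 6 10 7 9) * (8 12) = [0, 1, 2, 7, 4, 5, 10, 9, 12, 3, 11, 6, 8] = (3 7 9)(6 10 11)(8 12)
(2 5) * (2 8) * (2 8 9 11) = (2 5 9 11) = [0, 1, 5, 3, 4, 9, 6, 7, 8, 11, 10, 2]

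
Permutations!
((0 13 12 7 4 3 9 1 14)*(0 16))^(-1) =(0 16 14 1 9 3 4 7 12 13) =[16, 9, 2, 4, 7, 5, 6, 12, 8, 3, 10, 11, 13, 0, 1, 15, 14]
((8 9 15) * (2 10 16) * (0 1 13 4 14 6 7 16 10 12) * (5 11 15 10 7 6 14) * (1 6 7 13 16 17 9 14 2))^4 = [9, 1, 7, 3, 8, 14, 10, 13, 0, 5, 11, 2, 17, 15, 6, 12, 16, 4] = (0 9 5 14 6 10 11 2 7 13 15 12 17 4 8)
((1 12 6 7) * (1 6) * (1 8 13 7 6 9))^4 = [0, 7, 2, 3, 4, 5, 6, 8, 1, 13, 10, 11, 9, 12] = (1 7 8)(9 13 12)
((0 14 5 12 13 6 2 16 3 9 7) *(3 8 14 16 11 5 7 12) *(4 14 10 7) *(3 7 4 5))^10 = [8, 1, 9, 13, 5, 0, 3, 16, 4, 6, 14, 12, 2, 11, 7, 15, 10] = (0 8 4 5)(2 9 6 3 13 11 12)(7 16 10 14)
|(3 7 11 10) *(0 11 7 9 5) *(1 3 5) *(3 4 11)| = 8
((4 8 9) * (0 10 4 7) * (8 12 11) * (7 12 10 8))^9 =(0 12)(4 10)(7 9)(8 11) =[12, 1, 2, 3, 10, 5, 6, 9, 11, 7, 4, 8, 0]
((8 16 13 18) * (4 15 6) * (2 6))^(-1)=(2 15 4 6)(8 18 13 16)=[0, 1, 15, 3, 6, 5, 2, 7, 18, 9, 10, 11, 12, 16, 14, 4, 8, 17, 13]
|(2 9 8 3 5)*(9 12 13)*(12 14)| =8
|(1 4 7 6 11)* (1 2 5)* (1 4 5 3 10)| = |(1 5 4 7 6 11 2 3 10)| = 9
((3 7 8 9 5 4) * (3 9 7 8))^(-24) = [0, 1, 2, 3, 4, 5, 6, 7, 8, 9] = (9)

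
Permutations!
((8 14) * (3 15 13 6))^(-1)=[0, 1, 2, 6, 4, 5, 13, 7, 14, 9, 10, 11, 12, 15, 8, 3]=(3 6 13 15)(8 14)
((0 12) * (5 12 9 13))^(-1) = (0 12 5 13 9) = [12, 1, 2, 3, 4, 13, 6, 7, 8, 0, 10, 11, 5, 9]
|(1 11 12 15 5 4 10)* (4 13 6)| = 9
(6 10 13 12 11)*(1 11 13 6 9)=[0, 11, 2, 3, 4, 5, 10, 7, 8, 1, 6, 9, 13, 12]=(1 11 9)(6 10)(12 13)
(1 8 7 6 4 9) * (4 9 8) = (1 4 8 7 6 9) = [0, 4, 2, 3, 8, 5, 9, 6, 7, 1]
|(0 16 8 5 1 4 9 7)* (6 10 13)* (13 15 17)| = |(0 16 8 5 1 4 9 7)(6 10 15 17 13)| = 40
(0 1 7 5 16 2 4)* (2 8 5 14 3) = (0 1 7 14 3 2 4)(5 16 8) = [1, 7, 4, 2, 0, 16, 6, 14, 5, 9, 10, 11, 12, 13, 3, 15, 8]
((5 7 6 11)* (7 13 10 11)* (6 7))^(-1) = [0, 1, 2, 3, 4, 11, 6, 7, 8, 9, 13, 10, 12, 5] = (5 11 10 13)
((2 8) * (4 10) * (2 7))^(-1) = (2 7 8)(4 10) = [0, 1, 7, 3, 10, 5, 6, 8, 2, 9, 4]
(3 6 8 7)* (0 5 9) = (0 5 9)(3 6 8 7) = [5, 1, 2, 6, 4, 9, 8, 3, 7, 0]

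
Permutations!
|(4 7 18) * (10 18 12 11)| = 6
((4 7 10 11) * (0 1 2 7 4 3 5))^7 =(0 5 3 11 10 7 2 1) =[5, 0, 1, 11, 4, 3, 6, 2, 8, 9, 7, 10]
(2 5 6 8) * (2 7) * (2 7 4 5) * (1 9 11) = (1 9 11)(4 5 6 8) = [0, 9, 2, 3, 5, 6, 8, 7, 4, 11, 10, 1]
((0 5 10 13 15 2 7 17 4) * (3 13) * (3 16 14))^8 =(0 2 14)(3 5 7)(4 15 16)(10 17 13) =[2, 1, 14, 5, 15, 7, 6, 3, 8, 9, 17, 11, 12, 10, 0, 16, 4, 13]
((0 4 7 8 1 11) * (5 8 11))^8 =[0, 8, 2, 3, 4, 1, 6, 7, 5, 9, 10, 11] =(11)(1 8 5)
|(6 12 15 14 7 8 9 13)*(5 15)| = 9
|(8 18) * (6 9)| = |(6 9)(8 18)| = 2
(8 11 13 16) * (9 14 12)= (8 11 13 16)(9 14 12)= [0, 1, 2, 3, 4, 5, 6, 7, 11, 14, 10, 13, 9, 16, 12, 15, 8]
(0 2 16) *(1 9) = (0 2 16)(1 9) = [2, 9, 16, 3, 4, 5, 6, 7, 8, 1, 10, 11, 12, 13, 14, 15, 0]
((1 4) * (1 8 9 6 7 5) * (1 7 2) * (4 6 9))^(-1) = (9)(1 2 6)(4 8)(5 7) = [0, 2, 6, 3, 8, 7, 1, 5, 4, 9]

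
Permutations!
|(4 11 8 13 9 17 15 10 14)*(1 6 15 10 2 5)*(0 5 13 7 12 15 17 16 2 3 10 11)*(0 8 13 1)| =|(0 5)(1 6 17 11 13 9 16 2)(3 10 14 4 8 7 12 15)| =8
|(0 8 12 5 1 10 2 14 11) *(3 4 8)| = |(0 3 4 8 12 5 1 10 2 14 11)| = 11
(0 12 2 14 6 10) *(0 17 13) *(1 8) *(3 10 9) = (0 12 2 14 6 9 3 10 17 13)(1 8) = [12, 8, 14, 10, 4, 5, 9, 7, 1, 3, 17, 11, 2, 0, 6, 15, 16, 13]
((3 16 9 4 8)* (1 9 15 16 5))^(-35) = (1 9 4 8 3 5)(15 16) = [0, 9, 2, 5, 8, 1, 6, 7, 3, 4, 10, 11, 12, 13, 14, 16, 15]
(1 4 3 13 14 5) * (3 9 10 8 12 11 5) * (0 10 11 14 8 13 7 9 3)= (0 10 13 8 12 14)(1 4 3 7 9 11 5)= [10, 4, 2, 7, 3, 1, 6, 9, 12, 11, 13, 5, 14, 8, 0]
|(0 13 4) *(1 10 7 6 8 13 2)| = 9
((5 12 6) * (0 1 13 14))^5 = [1, 13, 2, 3, 4, 6, 12, 7, 8, 9, 10, 11, 5, 14, 0] = (0 1 13 14)(5 6 12)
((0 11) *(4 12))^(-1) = [11, 1, 2, 3, 12, 5, 6, 7, 8, 9, 10, 0, 4] = (0 11)(4 12)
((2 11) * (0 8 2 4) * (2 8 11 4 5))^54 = (0 4 2 5 11) = [4, 1, 5, 3, 2, 11, 6, 7, 8, 9, 10, 0]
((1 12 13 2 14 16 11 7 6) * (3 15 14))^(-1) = (1 6 7 11 16 14 15 3 2 13 12) = [0, 6, 13, 2, 4, 5, 7, 11, 8, 9, 10, 16, 1, 12, 15, 3, 14]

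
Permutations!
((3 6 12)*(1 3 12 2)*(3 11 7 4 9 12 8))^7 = (1 3 9 11 6 12 7 2 8 4) = [0, 3, 8, 9, 1, 5, 12, 2, 4, 11, 10, 6, 7]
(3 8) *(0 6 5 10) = (0 6 5 10)(3 8) = [6, 1, 2, 8, 4, 10, 5, 7, 3, 9, 0]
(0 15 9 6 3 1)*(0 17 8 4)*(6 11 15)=(0 6 3 1 17 8 4)(9 11 15)=[6, 17, 2, 1, 0, 5, 3, 7, 4, 11, 10, 15, 12, 13, 14, 9, 16, 8]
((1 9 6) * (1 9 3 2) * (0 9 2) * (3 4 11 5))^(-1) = (0 3 5 11 4 1 2 6 9) = [3, 2, 6, 5, 1, 11, 9, 7, 8, 0, 10, 4]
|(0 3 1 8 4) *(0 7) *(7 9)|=|(0 3 1 8 4 9 7)|=7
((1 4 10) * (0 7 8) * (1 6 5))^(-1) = (0 8 7)(1 5 6 10 4) = [8, 5, 2, 3, 1, 6, 10, 0, 7, 9, 4]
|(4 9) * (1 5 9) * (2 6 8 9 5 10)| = 7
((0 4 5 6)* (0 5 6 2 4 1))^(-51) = (0 1)(2 4 6 5) = [1, 0, 4, 3, 6, 2, 5]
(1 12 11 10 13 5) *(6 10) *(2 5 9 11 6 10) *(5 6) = (1 12 5)(2 6)(9 11 10 13) = [0, 12, 6, 3, 4, 1, 2, 7, 8, 11, 13, 10, 5, 9]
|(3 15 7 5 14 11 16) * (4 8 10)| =21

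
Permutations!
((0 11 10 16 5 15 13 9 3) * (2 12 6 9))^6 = (0 13)(2 11)(3 15)(5 9)(6 16)(10 12) = [13, 1, 11, 15, 4, 9, 16, 7, 8, 5, 12, 2, 10, 0, 14, 3, 6]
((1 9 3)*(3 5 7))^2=(1 5 3 9 7)=[0, 5, 2, 9, 4, 3, 6, 1, 8, 7]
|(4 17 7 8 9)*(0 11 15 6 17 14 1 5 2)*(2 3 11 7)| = |(0 7 8 9 4 14 1 5 3 11 15 6 17 2)| = 14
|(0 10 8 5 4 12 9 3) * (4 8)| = 6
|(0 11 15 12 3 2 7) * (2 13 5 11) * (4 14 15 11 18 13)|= 15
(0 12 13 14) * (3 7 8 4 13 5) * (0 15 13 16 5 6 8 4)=(0 12 6 8)(3 7 4 16 5)(13 14 15)=[12, 1, 2, 7, 16, 3, 8, 4, 0, 9, 10, 11, 6, 14, 15, 13, 5]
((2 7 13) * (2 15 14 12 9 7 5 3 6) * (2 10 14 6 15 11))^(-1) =[0, 1, 11, 5, 4, 2, 15, 9, 8, 12, 6, 13, 14, 7, 10, 3] =(2 11 13 7 9 12 14 10 6 15 3 5)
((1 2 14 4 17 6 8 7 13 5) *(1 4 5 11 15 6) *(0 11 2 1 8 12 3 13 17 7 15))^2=(2 5 7 8 6 3)(4 17 15 12 13 14)=[0, 1, 5, 2, 17, 7, 3, 8, 6, 9, 10, 11, 13, 14, 4, 12, 16, 15]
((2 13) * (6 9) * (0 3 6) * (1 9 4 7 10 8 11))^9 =[9, 11, 13, 0, 6, 5, 3, 4, 10, 1, 7, 8, 12, 2] =(0 9 1 11 8 10 7 4 6 3)(2 13)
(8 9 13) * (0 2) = (0 2)(8 9 13) = [2, 1, 0, 3, 4, 5, 6, 7, 9, 13, 10, 11, 12, 8]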